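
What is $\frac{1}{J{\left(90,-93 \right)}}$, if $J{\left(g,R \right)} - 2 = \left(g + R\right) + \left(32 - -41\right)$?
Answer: $\frac{1}{72} \approx 0.013889$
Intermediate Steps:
$J{\left(g,R \right)} = 75 + R + g$ ($J{\left(g,R \right)} = 2 + \left(\left(g + R\right) + \left(32 - -41\right)\right) = 2 + \left(\left(R + g\right) + \left(32 + 41\right)\right) = 2 + \left(\left(R + g\right) + 73\right) = 2 + \left(73 + R + g\right) = 75 + R + g$)
$\frac{1}{J{\left(90,-93 \right)}} = \frac{1}{75 - 93 + 90} = \frac{1}{72}$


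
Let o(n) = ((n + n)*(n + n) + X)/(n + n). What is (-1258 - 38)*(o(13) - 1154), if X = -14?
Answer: 19013616/13 ≈ 1.4626e+6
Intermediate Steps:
o(n) = (-14 + 4*n**2)/(2*n) (o(n) = ((n + n)*(n + n) - 14)/(n + n) = ((2*n)*(2*n) - 14)/((2*n)) = (4*n**2 - 14)*(1/(2*n)) = (-14 + 4*n**2)*(1/(2*n)) = (-14 + 4*n**2)/(2*n))
(-1258 - 38)*(o(13) - 1154) = (-1258 - 38)*((-7/13 + 2*13) - 1154) = -1296*((-7*1/13 + 26) - 1154) = -1296*((-7/13 + 26) - 1154) = -1296*(331/13 - 1154) = -1296*(-14671/13) = 19013616/13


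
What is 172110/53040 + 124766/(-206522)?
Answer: 482115213/182565448 ≈ 2.6408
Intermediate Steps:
172110/53040 + 124766/(-206522) = 172110*(1/53040) + 124766*(-1/206522) = 5737/1768 - 62383/103261 = 482115213/182565448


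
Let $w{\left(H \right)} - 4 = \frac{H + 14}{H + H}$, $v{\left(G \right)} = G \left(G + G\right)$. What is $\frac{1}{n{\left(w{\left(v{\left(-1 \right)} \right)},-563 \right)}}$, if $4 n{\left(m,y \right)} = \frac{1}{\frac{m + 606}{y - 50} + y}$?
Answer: $- \frac{1382932}{613} \approx -2256.0$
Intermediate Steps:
$v{\left(G \right)} = 2 G^{2}$ ($v{\left(G \right)} = G 2 G = 2 G^{2}$)
$w{\left(H \right)} = 4 + \frac{14 + H}{2 H}$ ($w{\left(H \right)} = 4 + \frac{H + 14}{H + H} = 4 + \frac{14 + H}{2 H}$)
$n{\left(m,y \right)} = \frac{1}{4 \left(y + \frac{606 + m}{-50 + y}\right)}$ ($n{\left(m,y \right)} = \frac{1}{4 \left(\frac{m + 606}{y - 50} + y\right)} = \frac{1}{4 \left(\frac{606 + m}{-50 + y} + y\right)} = \frac{1}{4 \left(y + \frac{606 + m}{-50 + y}\right)}$)
$\frac{1}{n{\left(w{\left(v{\left(-1 \right)} \right)},-563 \right)}} = \frac{1}{\frac{1}{4} \frac{1}{606 + \left(\frac{9}{2} + \frac{7}{2 \left(-1\right)^{2}}\right) + \left(-563\right)^{2} - -28150} \left(-50 - 563\right)} = \frac{1}{\frac{1}{4} \frac{1}{606 + \left(\frac{9}{2} + \frac{7}{2 \cdot 1}\right) + 316969 + 28150} \left(-613\right)} = \frac{1}{\frac{1}{4} \frac{1}{606 + \left(\frac{9}{2} + \frac{7}{2}\right) + 316969 + 28150} \left(-613\right)} = \frac{1}{\frac{1}{4} \frac{1}{606 + 8 + 316969 + 28150} \left(-613\right)} = \frac{1}{\frac{1}{4} \cdot \frac{1}{345733} \left(-613\right)} = \frac{1}{- \frac{613}{1382932}} = - \frac{1382932}{613}$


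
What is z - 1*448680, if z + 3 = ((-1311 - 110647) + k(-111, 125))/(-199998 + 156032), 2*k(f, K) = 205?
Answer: -39453369845/87932 ≈ -4.4868e+5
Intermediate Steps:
k(f, K) = 205/2 (k(f, K) = (1/2)*205 = 205/2)
z = -40085/87932 (z = -3 + ((-1311 - 110647) + 205/2)/(-199998 + 156032) = -3 + (-111958 + 205/2)/(-43966) = -3 - 223711/2*(-1/43966) = -3 + 223711/87932 = -40085/87932 ≈ -0.45586)
z - 1*448680 = -40085/87932 - 1*448680 = -40085/87932 - 448680 = -39453369845/87932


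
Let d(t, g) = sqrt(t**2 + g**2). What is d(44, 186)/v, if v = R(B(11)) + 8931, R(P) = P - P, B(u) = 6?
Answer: 2*sqrt(9133)/8931 ≈ 0.021401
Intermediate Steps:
R(P) = 0
d(t, g) = sqrt(g**2 + t**2)
v = 8931 (v = 0 + 8931 = 8931)
d(44, 186)/v = sqrt(186**2 + 44**2)/8931 = sqrt(34596 + 1936)*(1/8931) = sqrt(36532)*(1/8931) = (2*sqrt(9133))*(1/8931) = 2*sqrt(9133)/8931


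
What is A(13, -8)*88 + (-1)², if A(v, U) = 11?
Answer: 969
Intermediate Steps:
A(13, -8)*88 + (-1)² = 11*88 + (-1)² = 968 + 1 = 969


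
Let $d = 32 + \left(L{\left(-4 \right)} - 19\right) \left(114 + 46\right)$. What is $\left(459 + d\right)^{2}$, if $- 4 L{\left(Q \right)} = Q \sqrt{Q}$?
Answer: $6395001 - 1631360 i \approx 6.395 \cdot 10^{6} - 1.6314 \cdot 10^{6} i$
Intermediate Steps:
$L{\left(Q \right)} = - \frac{Q^{\frac{3}{2}}}{4}$ ($L{\left(Q \right)} = - \frac{Q \sqrt{Q}}{4} = - \frac{Q^{\frac{3}{2}}}{4}$)
$d = -3008 + 320 i$ ($d = 32 + \left(- \frac{\left(-4\right)^{\frac{3}{2}}}{4} - 19\right) \left(114 + 46\right) = 32 + \left(- \frac{\left(-8\right) i}{4} - 19\right) 160 = 32 + \left(2 i - 19\right) 160 = 32 + \left(-19 + 2 i\right) 160 = 32 - \left(3040 - 320 i\right) = -3008 + 320 i \approx -3008.0 + 320.0 i$)
$\left(459 + d\right)^{2} = \left(459 - \left(3008 - 320 i\right)\right)^{2} = \left(-2549 + 320 i\right)^{2}$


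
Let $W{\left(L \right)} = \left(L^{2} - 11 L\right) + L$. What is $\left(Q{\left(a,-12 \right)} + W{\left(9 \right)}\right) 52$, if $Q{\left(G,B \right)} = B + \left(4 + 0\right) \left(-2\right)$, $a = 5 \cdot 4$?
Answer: $-1508$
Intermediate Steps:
$a = 20$
$W{\left(L \right)} = L^{2} - 10 L$
$Q{\left(G,B \right)} = -8 + B$ ($Q{\left(G,B \right)} = B + 4 \left(-2\right) = B - 8 = -8 + B$)
$\left(Q{\left(a,-12 \right)} + W{\left(9 \right)}\right) 52 = \left(\left(-8 - 12\right) + 9 \left(-10 + 9\right)\right) 52 = \left(-20 + 9 \left(-1\right)\right) 52 = \left(-20 - 9\right) 52 = \left(-29\right) 52 = -1508$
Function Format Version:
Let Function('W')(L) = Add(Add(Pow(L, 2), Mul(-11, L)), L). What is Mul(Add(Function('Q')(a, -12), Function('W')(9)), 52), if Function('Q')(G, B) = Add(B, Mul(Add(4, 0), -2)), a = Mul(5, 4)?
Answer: -1508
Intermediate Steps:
a = 20
Function('W')(L) = Add(Pow(L, 2), Mul(-10, L))
Function('Q')(G, B) = Add(-8, B) (Function('Q')(G, B) = Add(B, Mul(4, -2)) = Add(B, -8) = Add(-8, B))
Mul(Add(Function('Q')(a, -12), Function('W')(9)), 52) = Mul(Add(Add(-8, -12), Mul(9, Add(-10, 9))), 52) = Mul(Add(-20, Mul(9, -1)), 52) = Mul(Add(-20, -9), 52) = Mul(-29, 52) = -1508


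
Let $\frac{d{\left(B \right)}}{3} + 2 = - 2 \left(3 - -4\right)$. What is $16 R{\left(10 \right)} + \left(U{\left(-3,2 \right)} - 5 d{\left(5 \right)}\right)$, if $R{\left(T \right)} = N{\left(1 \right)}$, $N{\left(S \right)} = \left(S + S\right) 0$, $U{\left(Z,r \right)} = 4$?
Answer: $244$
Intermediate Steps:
$d{\left(B \right)} = -48$ ($d{\left(B \right)} = -6 + 3 \left(- 2 \left(3 - -4\right)\right) = -6 + 3 \left(- 2 \left(3 + 4\right)\right) = -6 + 3 \left(\left(-2\right) 7\right) = -6 + 3 \left(-14\right) = -6 - 42 = -48$)
$N{\left(S \right)} = 0$ ($N{\left(S \right)} = 2 S 0 = 0$)
$R{\left(T \right)} = 0$
$16 R{\left(10 \right)} + \left(U{\left(-3,2 \right)} - 5 d{\left(5 \right)}\right) = 16 \cdot 0 + \left(4 - -240\right) = 0 + \left(4 + 240\right) = 0 + 244 = 244$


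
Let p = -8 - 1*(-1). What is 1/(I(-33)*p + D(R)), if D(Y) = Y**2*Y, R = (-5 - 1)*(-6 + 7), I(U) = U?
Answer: 1/15 ≈ 0.066667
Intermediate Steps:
R = -6 (R = -6*1 = -6)
p = -7 (p = -8 + 1 = -7)
D(Y) = Y**3
1/(I(-33)*p + D(R)) = 1/(-33*(-7) + (-6)**3) = 1/(231 - 216) = 1/15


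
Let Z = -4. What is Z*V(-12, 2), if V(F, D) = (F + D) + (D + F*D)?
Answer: 128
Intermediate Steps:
V(F, D) = F + 2*D + D*F (V(F, D) = (D + F) + (D + D*F) = F + 2*D + D*F)
Z*V(-12, 2) = -4*(-12 + 2*2 + 2*(-12)) = -4*(-12 + 4 - 24) = -4*(-32) = 128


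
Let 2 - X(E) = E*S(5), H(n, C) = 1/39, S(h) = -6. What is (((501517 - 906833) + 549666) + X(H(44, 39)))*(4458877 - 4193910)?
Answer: 497231242926/13 ≈ 3.8249e+10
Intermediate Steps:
H(n, C) = 1/39
X(E) = 2 + 6*E (X(E) = 2 - E*(-6) = 2 - (-6)*E = 2 + 6*E)
(((501517 - 906833) + 549666) + X(H(44, 39)))*(4458877 - 4193910) = (((501517 - 906833) + 549666) + (2 + 6*(1/39)))*(4458877 - 4193910) = ((-405316 + 549666) + (2 + 2/13))*264967 = (144350 + 28/13)*264967 = (1876578/13)*264967 = 497231242926/13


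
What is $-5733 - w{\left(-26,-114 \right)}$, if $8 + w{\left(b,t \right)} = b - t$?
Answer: $-5813$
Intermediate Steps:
$w{\left(b,t \right)} = -8 + b - t$ ($w{\left(b,t \right)} = -8 + \left(b - t\right) = -8 + b - t$)
$-5733 - w{\left(-26,-114 \right)} = -5733 - \left(-8 - 26 - -114\right) = -5733 - \left(-8 - 26 + 114\right) = -5733 - 80 = -5813$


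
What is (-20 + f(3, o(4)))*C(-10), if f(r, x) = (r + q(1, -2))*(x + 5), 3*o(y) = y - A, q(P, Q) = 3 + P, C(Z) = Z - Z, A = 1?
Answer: 0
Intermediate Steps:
C(Z) = 0
o(y) = -1/3 + y/3 (o(y) = (y - 1*1)/3 = (y - 1)/3 = (-1 + y)/3 = -1/3 + y/3)
f(r, x) = (4 + r)*(5 + x) (f(r, x) = (r + (3 + 1))*(x + 5) = (r + 4)*(5 + x) = (4 + r)*(5 + x))
(-20 + f(3, o(4)))*C(-10) = (-20 + (20 + 4*(-1/3 + (1/3)*4) + 5*3 + 3*(-1/3 + (1/3)*4)))*0 = (-20 + (20 + 4*(-1/3 + 4/3) + 15 + 3*(-1/3 + 4/3)))*0 = (-20 + (20 + 4*1 + 15 + 3*1))*0 = (-20 + (20 + 4 + 15 + 3))*0 = (-20 + 42)*0 = 22*0 = 0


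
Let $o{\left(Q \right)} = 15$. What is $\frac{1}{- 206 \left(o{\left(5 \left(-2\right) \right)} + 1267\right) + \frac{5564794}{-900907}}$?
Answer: $- \frac{900907}{237927896238} \approx -3.7865 \cdot 10^{-6}$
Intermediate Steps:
$\frac{1}{- 206 \left(o{\left(5 \left(-2\right) \right)} + 1267\right) + \frac{5564794}{-900907}} = \frac{1}{- 206 \left(15 + 1267\right) + \frac{5564794}{-900907}} = \frac{1}{\left(-206\right) 1282 + 5564794 \left(- \frac{1}{900907}\right)} = \frac{1}{-264092 - \frac{5564794}{900907}} = \frac{1}{- \frac{237927896238}{900907}} = - \frac{900907}{237927896238}$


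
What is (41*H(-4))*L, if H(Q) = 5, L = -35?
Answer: -7175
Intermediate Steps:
(41*H(-4))*L = (41*5)*(-35) = 205*(-35) = -7175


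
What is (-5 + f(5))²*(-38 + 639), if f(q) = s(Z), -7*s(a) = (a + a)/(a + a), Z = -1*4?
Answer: 778896/49 ≈ 15896.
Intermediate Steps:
Z = -4
s(a) = -⅐ (s(a) = -(a + a)/(7*(a + a)) = -2*a/(7*(2*a)) = -2*a*1/(2*a)/7 = -⅐*1 = -⅐)
f(q) = -⅐
(-5 + f(5))²*(-38 + 639) = (-5 - ⅐)²*(-38 + 639) = (-36/7)²*601 = (1296/49)*601 = 778896/49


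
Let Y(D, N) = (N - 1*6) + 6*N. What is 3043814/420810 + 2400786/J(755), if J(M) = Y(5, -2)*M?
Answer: -48215658263/317711550 ≈ -151.76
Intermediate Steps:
Y(D, N) = -6 + 7*N (Y(D, N) = (N - 6) + 6*N = (-6 + N) + 6*N = -6 + 7*N)
J(M) = -20*M (J(M) = (-6 + 7*(-2))*M = (-6 - 14)*M = -20*M)
3043814/420810 + 2400786/J(755) = 3043814/420810 + 2400786/((-20*755)) = 3043814*(1/420810) + 2400786/(-15100) = 1521907/210405 + 2400786*(-1/15100) = 1521907/210405 - 1200393/7550 = -48215658263/317711550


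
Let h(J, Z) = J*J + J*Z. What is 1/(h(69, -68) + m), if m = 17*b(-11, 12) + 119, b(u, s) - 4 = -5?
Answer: 1/171 ≈ 0.0058480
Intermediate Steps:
b(u, s) = -1 (b(u, s) = 4 - 5 = -1)
h(J, Z) = J² + J*Z
m = 102 (m = 17*(-1) + 119 = -17 + 119 = 102)
1/(h(69, -68) + m) = 1/(69*(69 - 68) + 102) = 1/(69*1 + 102) = 1/(69 + 102) = 1/171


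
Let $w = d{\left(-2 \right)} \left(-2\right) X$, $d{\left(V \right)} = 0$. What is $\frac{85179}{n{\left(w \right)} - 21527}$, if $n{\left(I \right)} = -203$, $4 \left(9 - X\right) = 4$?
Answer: $- \frac{85179}{21730} \approx -3.9199$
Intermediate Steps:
$X = 8$ ($X = 9 - 1 = 8$)
$w = 0$ ($w = 0 \left(-2\right) 8 = 0 \cdot 8 = 0$)
$\frac{85179}{n{\left(w \right)} - 21527} = \frac{85179}{-203 - 21527} = \frac{85179}{-21730} = 85179 \left(- \frac{1}{21730}\right) = - \frac{85179}{21730}$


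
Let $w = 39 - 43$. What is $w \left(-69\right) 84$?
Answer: $23184$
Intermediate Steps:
$w = -4$
$w \left(-69\right) 84 = \left(-4\right) \left(-69\right) 84 = 276 \cdot 84 = 23184$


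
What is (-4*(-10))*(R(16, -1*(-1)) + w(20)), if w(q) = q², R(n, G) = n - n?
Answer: 16000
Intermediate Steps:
R(n, G) = 0
(-4*(-10))*(R(16, -1*(-1)) + w(20)) = (-4*(-10))*(0 + 20²) = 40*(0 + 400) = 40*400 = 16000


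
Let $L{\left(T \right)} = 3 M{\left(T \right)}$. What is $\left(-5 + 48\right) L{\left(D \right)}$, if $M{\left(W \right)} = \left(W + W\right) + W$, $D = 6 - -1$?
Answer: $2709$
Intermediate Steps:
$D = 7$ ($D = 6 + 1 = 7$)
$M{\left(W \right)} = 3 W$ ($M{\left(W \right)} = 2 W + W = 3 W$)
$L{\left(T \right)} = 9 T$ ($L{\left(T \right)} = 3 \cdot 3 T = 9 T$)
$\left(-5 + 48\right) L{\left(D \right)} = \left(-5 + 48\right) 9 \cdot 7 = 43 \cdot 63 = 2709$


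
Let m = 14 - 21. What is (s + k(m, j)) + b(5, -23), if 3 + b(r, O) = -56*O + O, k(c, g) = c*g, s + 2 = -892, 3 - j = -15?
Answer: 242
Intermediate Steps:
j = 18 (j = 3 - 1*(-15) = 3 + 15 = 18)
s = -894 (s = -2 - 892 = -894)
m = -7
b(r, O) = -3 - 55*O (b(r, O) = -3 + (-56*O + O) = -3 - 55*O)
(s + k(m, j)) + b(5, -23) = (-894 - 7*18) + (-3 - 55*(-23)) = (-894 - 126) + (-3 + 1265) = -1020 + 1262 = 242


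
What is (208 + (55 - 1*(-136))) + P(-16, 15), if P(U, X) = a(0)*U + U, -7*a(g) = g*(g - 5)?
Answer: 383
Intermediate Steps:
a(g) = -g*(-5 + g)/7 (a(g) = -g*(g - 5)/7 = -g*(-5 + g)/7)
P(U, X) = U (P(U, X) = ((1/7)*0*(5 - 1*0))*U + U = ((1/7)*0*(5 + 0))*U + U = ((1/7)*0*5)*U + U = 0*U + U = 0 + U = U)
(208 + (55 - 1*(-136))) + P(-16, 15) = (208 + (55 - 1*(-136))) - 16 = (208 + (55 + 136)) - 16 = (208 + 191) - 16 = 399 - 16 = 383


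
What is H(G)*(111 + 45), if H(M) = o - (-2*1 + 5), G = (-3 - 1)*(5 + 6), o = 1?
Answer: -312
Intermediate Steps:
G = -44 (G = -4*11 = -44)
H(M) = -2 (H(M) = 1 - (-2*1 + 5) = 1 - (-2 + 5) = 1 - 1*3 = 1 - 3 = -2)
H(G)*(111 + 45) = -2*(111 + 45) = -2*156 = -312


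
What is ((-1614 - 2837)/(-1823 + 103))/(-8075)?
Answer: -4451/13889000 ≈ -0.00032047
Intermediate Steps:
((-1614 - 2837)/(-1823 + 103))/(-8075) = -4451/(-1720)*(-1/8075) = -4451*(-1/1720)*(-1/8075) = (4451/1720)*(-1/8075) = -4451/13889000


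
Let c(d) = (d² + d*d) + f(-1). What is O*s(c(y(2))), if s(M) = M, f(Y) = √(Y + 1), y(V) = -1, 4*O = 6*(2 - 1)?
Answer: 3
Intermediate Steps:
O = 3/2 (O = (6*(2 - 1))/4 = (6*1)/4 = (¼)*6 = 3/2 ≈ 1.5000)
f(Y) = √(1 + Y)
c(d) = 2*d² (c(d) = (d² + d*d) + √(1 - 1) = (d² + d²) + √0 = 2*d² + 0 = 2*d²)
O*s(c(y(2))) = 3*(2*(-1)²)/2 = 3*(2*1)/2 = (3/2)*2 = 3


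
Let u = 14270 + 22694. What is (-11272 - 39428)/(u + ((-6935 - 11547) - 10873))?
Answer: -50700/7609 ≈ -6.6632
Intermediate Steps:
u = 36964
(-11272 - 39428)/(u + ((-6935 - 11547) - 10873)) = (-11272 - 39428)/(36964 + ((-6935 - 11547) - 10873)) = -50700/(36964 + (-18482 - 10873)) = -50700/(36964 - 29355) = -50700/7609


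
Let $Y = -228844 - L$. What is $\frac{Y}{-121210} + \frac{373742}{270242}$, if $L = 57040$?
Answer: $\frac{30639782937}{8189008205} \approx 3.7416$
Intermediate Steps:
$Y = -285884$ ($Y = -228844 - 57040 = -285884$)
$\frac{Y}{-121210} + \frac{373742}{270242} = - \frac{285884}{-121210} + \frac{373742}{270242} = \left(-285884\right) \left(- \frac{1}{121210}\right) + 373742 \cdot \frac{1}{270242} = \frac{142942}{60605} + \frac{186871}{135121} = \frac{30639782937}{8189008205}$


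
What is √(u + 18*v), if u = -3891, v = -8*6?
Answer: I*√4755 ≈ 68.957*I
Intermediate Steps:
v = -48
√(u + 18*v) = √(-3891 + 18*(-48)) = √(-3891 - 864) = √(-4755) = I*√4755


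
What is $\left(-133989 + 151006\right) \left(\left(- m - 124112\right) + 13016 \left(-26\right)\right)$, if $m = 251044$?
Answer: $-12142854724$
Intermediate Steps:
$\left(-133989 + 151006\right) \left(\left(- m - 124112\right) + 13016 \left(-26\right)\right) = \left(-133989 + 151006\right) \left(\left(\left(-1\right) 251044 - 124112\right) + 13016 \left(-26\right)\right) = 17017 \left(\left(-251044 - 124112\right) - 338416\right) = 17017 \left(-375156 - 338416\right) = 17017 \left(-713572\right) = -12142854724$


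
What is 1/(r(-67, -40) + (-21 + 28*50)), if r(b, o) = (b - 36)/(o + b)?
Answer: 107/147656 ≈ 0.00072466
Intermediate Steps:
r(b, o) = (-36 + b)/(b + o)
1/(r(-67, -40) + (-21 + 28*50)) = 1/((-36 - 67)/(-67 - 40) + (-21 + 28*50)) = 1/(-103/(-107) + (-21 + 1400)) = 1/(-1/107*(-103) + 1379) = 1/(103/107 + 1379) = 1/(147656/107) = 107/147656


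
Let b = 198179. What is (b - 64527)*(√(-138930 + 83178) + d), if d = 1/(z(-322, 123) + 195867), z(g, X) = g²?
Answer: 133652/299551 + 267304*I*√13938 ≈ 0.44617 + 3.1558e+7*I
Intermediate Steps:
d = 1/299551 (d = 1/((-322)² + 195867) = 1/(103684 + 195867) = 1/299551 ≈ 3.3383e-6)
(b - 64527)*(√(-138930 + 83178) + d) = (198179 - 64527)*(√(-138930 + 83178) + 1/299551) = 133652*(√(-55752) + 1/299551) = 133652*(2*I*√13938 + 1/299551) = 133652*(1/299551 + 2*I*√13938) = 133652/299551 + 267304*I*√13938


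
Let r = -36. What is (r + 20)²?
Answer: 256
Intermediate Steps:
(r + 20)² = (-36 + 20)² = (-16)² = 256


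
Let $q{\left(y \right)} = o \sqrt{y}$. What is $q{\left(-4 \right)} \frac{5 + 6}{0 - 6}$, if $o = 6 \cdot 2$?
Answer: $- 44 i \approx - 44.0 i$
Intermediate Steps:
$o = 12$
$q{\left(y \right)} = 12 \sqrt{y}$
$q{\left(-4 \right)} \frac{5 + 6}{0 - 6} = 12 \sqrt{-4} \frac{5 + 6}{0 - 6} = 12 \cdot 2 i \frac{11}{-6} = 24 i 11 \left(- \frac{1}{6}\right) = 24 i \left(- \frac{11}{6}\right) = - 44 i$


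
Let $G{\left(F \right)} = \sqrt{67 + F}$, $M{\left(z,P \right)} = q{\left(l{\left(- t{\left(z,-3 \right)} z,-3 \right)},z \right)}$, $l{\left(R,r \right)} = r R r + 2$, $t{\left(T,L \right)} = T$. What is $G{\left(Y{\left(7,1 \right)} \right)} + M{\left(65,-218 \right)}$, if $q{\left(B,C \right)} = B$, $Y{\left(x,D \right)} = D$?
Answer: $-38023 + 2 \sqrt{17} \approx -38015.0$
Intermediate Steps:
$l{\left(R,r \right)} = 2 + R r^{2}$ ($l{\left(R,r \right)} = R r r + 2 = R r^{2} + 2 = 2 + R r^{2}$)
$M{\left(z,P \right)} = 2 - 9 z^{2}$ ($M{\left(z,P \right)} = 2 + - z z \left(-3\right)^{2} = 2 + - z^{2} \cdot 9 = 2 - 9 z^{2}$)
$G{\left(Y{\left(7,1 \right)} \right)} + M{\left(65,-218 \right)} = \sqrt{67 + 1} + \left(2 - 9 \cdot 65^{2}\right) = \sqrt{68} + \left(2 - 38025\right) = 2 \sqrt{17} + \left(2 - 38025\right) = 2 \sqrt{17} - 38023 = -38023 + 2 \sqrt{17}$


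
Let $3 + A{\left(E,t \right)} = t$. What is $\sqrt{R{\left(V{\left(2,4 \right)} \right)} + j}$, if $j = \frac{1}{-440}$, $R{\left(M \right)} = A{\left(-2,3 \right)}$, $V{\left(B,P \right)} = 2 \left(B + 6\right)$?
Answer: $\frac{i \sqrt{110}}{220} \approx 0.047673 i$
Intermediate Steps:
$V{\left(B,P \right)} = 12 + 2 B$ ($V{\left(B,P \right)} = 2 \left(6 + B\right) = 12 + 2 B$)
$A{\left(E,t \right)} = -3 + t$
$R{\left(M \right)} = 0$ ($R{\left(M \right)} = -3 + 3 = 0$)
$j = - \frac{1}{440} \approx -0.0022727$
$\sqrt{R{\left(V{\left(2,4 \right)} \right)} + j} = \sqrt{0 - \frac{1}{440}} = \sqrt{- \frac{1}{440}} = \frac{i \sqrt{110}}{220}$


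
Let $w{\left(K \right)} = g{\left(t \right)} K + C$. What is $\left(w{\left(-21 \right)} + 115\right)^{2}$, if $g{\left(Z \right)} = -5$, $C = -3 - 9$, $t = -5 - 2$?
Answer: $43264$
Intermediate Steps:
$t = -7$ ($t = -5 - 2 = -7$)
$C = -12$ ($C = -3 - 9 = -12$)
$w{\left(K \right)} = -12 - 5 K$ ($w{\left(K \right)} = - 5 K - 12 = -12 - 5 K$)
$\left(w{\left(-21 \right)} + 115\right)^{2} = \left(\left(-12 - -105\right) + 115\right)^{2} = \left(\left(-12 + 105\right) + 115\right)^{2} = \left(93 + 115\right)^{2} = 208^{2} = 43264$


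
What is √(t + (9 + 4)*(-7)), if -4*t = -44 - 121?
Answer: I*√199/2 ≈ 7.0534*I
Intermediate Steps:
t = 165/4 (t = -(-44 - 121)/4 = -¼*(-165) = 165/4 ≈ 41.250)
√(t + (9 + 4)*(-7)) = √(165/4 + (9 + 4)*(-7)) = √(165/4 + 13*(-7)) = √(165/4 - 91) = √(-199/4) = I*√199/2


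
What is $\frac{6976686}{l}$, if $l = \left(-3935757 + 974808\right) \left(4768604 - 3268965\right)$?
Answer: $- \frac{2325562}{1480118199137} \approx -1.5712 \cdot 10^{-6}$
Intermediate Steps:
$l = -4440354597411$ ($l = \left(-2960949\right) 1499639 = -4440354597411$)
$\frac{6976686}{l} = \frac{6976686}{-4440354597411} = 6976686 \left(- \frac{1}{4440354597411}\right) = - \frac{2325562}{1480118199137}$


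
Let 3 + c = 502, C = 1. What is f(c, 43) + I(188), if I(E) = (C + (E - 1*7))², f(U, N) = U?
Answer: 33623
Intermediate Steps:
c = 499 (c = -3 + 502 = 499)
I(E) = (-6 + E)² (I(E) = (1 + (E - 1*7))² = (1 + (E - 7))² = (1 + (-7 + E))² = (-6 + E)²)
f(c, 43) + I(188) = 499 + (-6 + 188)² = 499 + 182² = 499 + 33124 = 33623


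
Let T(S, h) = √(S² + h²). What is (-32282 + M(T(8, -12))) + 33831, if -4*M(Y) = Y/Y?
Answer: 6195/4 ≈ 1548.8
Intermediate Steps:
M(Y) = -¼ (M(Y) = -Y/(4*Y) = -¼*1 = -¼)
(-32282 + M(T(8, -12))) + 33831 = (-32282 - ¼) + 33831 = -129129/4 + 33831 = 6195/4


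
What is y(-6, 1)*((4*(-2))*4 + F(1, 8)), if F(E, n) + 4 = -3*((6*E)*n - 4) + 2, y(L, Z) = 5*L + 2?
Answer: 4648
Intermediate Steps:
y(L, Z) = 2 + 5*L
F(E, n) = 10 - 18*E*n (F(E, n) = -4 + (-3*((6*E)*n - 4) + 2) = -4 + (-3*(6*E*n - 4) + 2) = -4 + (-3*(-4 + 6*E*n) + 2) = -4 + ((12 - 18*E*n) + 2) = -4 + (14 - 18*E*n) = 10 - 18*E*n)
y(-6, 1)*((4*(-2))*4 + F(1, 8)) = (2 + 5*(-6))*((4*(-2))*4 + (10 - 18*1*8)) = (2 - 30)*(-8*4 + (10 - 144)) = -28*(-32 - 134) = -28*(-166) = 4648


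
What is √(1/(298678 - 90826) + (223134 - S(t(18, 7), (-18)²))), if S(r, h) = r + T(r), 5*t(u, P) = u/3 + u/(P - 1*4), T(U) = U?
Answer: √60248306111526555/519630 ≈ 472.37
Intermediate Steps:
t(u, P) = u/15 + u/(5*(-4 + P)) (t(u, P) = (u/3 + u/(P - 1*4))/5 = (u*(⅓) + u/(P - 4))/5 = (u/3 + u/(-4 + P))/5 = u/15 + u/(5*(-4 + P)))
S(r, h) = 2*r (S(r, h) = r + r = 2*r)
√(1/(298678 - 90826) + (223134 - S(t(18, 7), (-18)²))) = √(1/(298678 - 90826) + (223134 - 2*(1/15)*18*(-1 + 7)/(-4 + 7))) = √(1/207852 + (223134 - 2*(1/15)*18*6/3)) = √(1/207852 + (223134 - 2*(1/15)*18*(⅓)*6)) = √(1/207852 + (223134 - 2*12/5)) = √(1/207852 + (223134 - 1*24/5)) = √(1/207852 + (223134 - 24/5)) = √(1/207852 + 1115646/5) = √(231889252397/1039260) = √60248306111526555/519630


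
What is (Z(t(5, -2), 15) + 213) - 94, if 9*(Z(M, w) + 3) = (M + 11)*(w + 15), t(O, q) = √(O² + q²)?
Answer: 458/3 + 10*√29/3 ≈ 170.62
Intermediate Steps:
Z(M, w) = -3 + (11 + M)*(15 + w)/9 (Z(M, w) = -3 + ((M + 11)*(w + 15))/9 = -3 + ((11 + M)*(15 + w))/9 = -3 + (11 + M)*(15 + w)/9)
(Z(t(5, -2), 15) + 213) - 94 = ((46/3 + 5*√(5² + (-2)²)/3 + (11/9)*15 + (⅑)*√(5² + (-2)²)*15) + 213) - 94 = ((46/3 + 5*√(25 + 4)/3 + 55/3 + (⅑)*√(25 + 4)*15) + 213) - 94 = ((46/3 + 5*√29/3 + 55/3 + (⅑)*√29*15) + 213) - 94 = ((46/3 + 5*√29/3 + 55/3 + 5*√29/3) + 213) - 94 = ((101/3 + 10*√29/3) + 213) - 94 = (740/3 + 10*√29/3) - 94 = 458/3 + 10*√29/3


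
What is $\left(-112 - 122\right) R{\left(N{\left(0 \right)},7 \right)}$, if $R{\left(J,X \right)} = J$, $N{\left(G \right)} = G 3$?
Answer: $0$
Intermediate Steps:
$N{\left(G \right)} = 3 G$
$\left(-112 - 122\right) R{\left(N{\left(0 \right)},7 \right)} = \left(-112 - 122\right) 3 \cdot 0 = \left(-234\right) 0 = 0$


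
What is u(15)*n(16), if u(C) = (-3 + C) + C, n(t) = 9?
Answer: 243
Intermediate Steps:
u(C) = -3 + 2*C
u(15)*n(16) = (-3 + 2*15)*9 = (-3 + 30)*9 = 27*9 = 243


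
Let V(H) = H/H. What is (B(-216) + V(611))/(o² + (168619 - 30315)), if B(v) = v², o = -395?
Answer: 46657/294329 ≈ 0.15852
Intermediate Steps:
V(H) = 1
(B(-216) + V(611))/(o² + (168619 - 30315)) = ((-216)² + 1)/((-395)² + (168619 - 30315)) = (46656 + 1)/(156025 + 138304) = 46657/294329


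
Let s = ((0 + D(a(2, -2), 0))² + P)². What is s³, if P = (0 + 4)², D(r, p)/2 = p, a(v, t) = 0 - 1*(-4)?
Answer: 16777216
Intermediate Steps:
a(v, t) = 4 (a(v, t) = 0 + 4 = 4)
D(r, p) = 2*p
P = 16 (P = 4² = 16)
s = 256 (s = ((0 + 2*0)² + 16)² = ((0 + 0)² + 16)² = (0² + 16)² = (0 + 16)² = 16² = 256)
s³ = 256³ = 16777216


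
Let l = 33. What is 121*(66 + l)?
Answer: 11979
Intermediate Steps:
121*(66 + l) = 121*(66 + 33) = 121*99 = 11979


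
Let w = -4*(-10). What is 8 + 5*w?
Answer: 208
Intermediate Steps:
w = 40
8 + 5*w = 8 + 5*40 = 8 + 200 = 208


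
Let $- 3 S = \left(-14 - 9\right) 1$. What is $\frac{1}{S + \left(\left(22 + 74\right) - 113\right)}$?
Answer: $- \frac{3}{28} \approx -0.10714$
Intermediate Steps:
$S = \frac{23}{3}$ ($S = - \frac{\left(-14 - 9\right) 1}{3} = - \frac{\left(-23\right) 1}{3} = \left(- \frac{1}{3}\right) \left(-23\right) = \frac{23}{3} \approx 7.6667$)
$\frac{1}{S + \left(\left(22 + 74\right) - 113\right)} = \frac{1}{\frac{23}{3} + \left(\left(22 + 74\right) - 113\right)} = \frac{1}{\frac{23}{3} + \left(96 - 113\right)} = \frac{1}{\frac{23}{3} - 17} = \frac{1}{- \frac{28}{3}} = - \frac{3}{28}$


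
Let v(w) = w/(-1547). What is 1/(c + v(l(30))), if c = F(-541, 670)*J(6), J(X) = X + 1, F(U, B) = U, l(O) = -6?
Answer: -1547/5858483 ≈ -0.00026406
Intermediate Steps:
v(w) = -w/1547 (v(w) = w*(-1/1547) = -w/1547)
J(X) = 1 + X
c = -3787 (c = -541*(1 + 6) = -541*7 = -3787)
1/(c + v(l(30))) = 1/(-3787 - 1/1547*(-6)) = 1/(-3787 + 6/1547) = 1/(-5858483/1547) = -1547/5858483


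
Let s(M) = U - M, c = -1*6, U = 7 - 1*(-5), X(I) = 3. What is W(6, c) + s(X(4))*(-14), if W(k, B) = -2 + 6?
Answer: -122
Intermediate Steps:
U = 12 (U = 7 + 5 = 12)
c = -6
s(M) = 12 - M
W(k, B) = 4
W(6, c) + s(X(4))*(-14) = 4 + (12 - 1*3)*(-14) = 4 + (12 - 3)*(-14) = 4 + 9*(-14) = 4 - 126 = -122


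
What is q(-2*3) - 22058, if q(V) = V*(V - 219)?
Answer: -20708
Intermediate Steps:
q(V) = V*(-219 + V)
q(-2*3) - 22058 = (-2*3)*(-219 - 2*3) - 22058 = -6*(-219 - 6) - 22058 = -6*(-225) - 22058 = 1350 - 22058 = -20708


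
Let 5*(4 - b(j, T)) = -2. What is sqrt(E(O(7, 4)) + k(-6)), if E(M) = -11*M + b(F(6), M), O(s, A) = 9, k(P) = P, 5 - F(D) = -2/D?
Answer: I*sqrt(2515)/5 ≈ 10.03*I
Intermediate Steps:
F(D) = 5 + 2/D (F(D) = 5 - (-2)/D = 5 + 2/D)
b(j, T) = 22/5 (b(j, T) = 4 - 1/5*(-2) = 4 + 2/5 = 22/5)
E(M) = 22/5 - 11*M (E(M) = -11*M + 22/5 = 22/5 - 11*M)
sqrt(E(O(7, 4)) + k(-6)) = sqrt((22/5 - 11*9) - 6) = sqrt((22/5 - 99) - 6) = sqrt(-473/5 - 6) = sqrt(-503/5) = I*sqrt(2515)/5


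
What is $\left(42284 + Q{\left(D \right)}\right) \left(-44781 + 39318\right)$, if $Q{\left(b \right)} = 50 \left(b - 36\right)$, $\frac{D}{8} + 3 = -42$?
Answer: $-122830092$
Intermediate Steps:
$D = -360$ ($D = -24 + 8 \left(-42\right) = -24 - 336 = -360$)
$Q{\left(b \right)} = -1800 + 50 b$ ($Q{\left(b \right)} = 50 \left(-36 + b\right) = -1800 + 50 b$)
$\left(42284 + Q{\left(D \right)}\right) \left(-44781 + 39318\right) = \left(42284 + \left(-1800 + 50 \left(-360\right)\right)\right) \left(-44781 + 39318\right) = \left(42284 - 19800\right) \left(-5463\right) = 22484 \left(-5463\right) = -122830092$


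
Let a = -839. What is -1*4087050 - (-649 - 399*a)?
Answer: -4421162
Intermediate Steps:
-1*4087050 - (-649 - 399*a) = -1*4087050 - (-649 - 399*(-839)) = -4087050 - (-649 + 334761) = -4087050 - 1*334112 = -4087050 - 334112 = -4421162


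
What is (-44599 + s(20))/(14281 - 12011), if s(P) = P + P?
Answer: -44559/2270 ≈ -19.630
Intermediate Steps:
s(P) = 2*P
(-44599 + s(20))/(14281 - 12011) = (-44599 + 2*20)/(14281 - 12011) = (-44599 + 40)/2270 = -44559*1/2270 = -44559/2270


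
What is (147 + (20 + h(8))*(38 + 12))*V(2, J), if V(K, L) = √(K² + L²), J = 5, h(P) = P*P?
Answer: 4347*√29 ≈ 23409.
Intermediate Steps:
h(P) = P²
(147 + (20 + h(8))*(38 + 12))*V(2, J) = (147 + (20 + 8²)*(38 + 12))*√(2² + 5²) = (147 + (20 + 64)*50)*√(4 + 25) = (147 + 84*50)*√29 = (147 + 4200)*√29 = 4347*√29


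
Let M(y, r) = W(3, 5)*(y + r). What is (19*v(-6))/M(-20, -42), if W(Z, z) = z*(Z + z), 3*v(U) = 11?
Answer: -209/7440 ≈ -0.028091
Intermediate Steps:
v(U) = 11/3 (v(U) = (1/3)*11 = 11/3)
M(y, r) = 40*r + 40*y (M(y, r) = (5*(3 + 5))*(y + r) = (5*8)*(r + y) = 40*(r + y) = 40*r + 40*y)
(19*v(-6))/M(-20, -42) = (19*(11/3))/(40*(-42) + 40*(-20)) = 209/(3*(-1680 - 800)) = (209/3)/(-2480) = (209/3)*(-1/2480) = -209/7440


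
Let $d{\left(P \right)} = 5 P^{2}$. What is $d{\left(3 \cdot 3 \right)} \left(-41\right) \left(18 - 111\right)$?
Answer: $1544265$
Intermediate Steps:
$d{\left(3 \cdot 3 \right)} \left(-41\right) \left(18 - 111\right) = 5 \left(3 \cdot 3\right)^{2} \left(-41\right) \left(18 - 111\right) = 5 \cdot 9^{2} \left(-41\right) \left(-93\right) = 5 \cdot 81 \left(-41\right) \left(-93\right) = 405 \left(-41\right) \left(-93\right) = \left(-16605\right) \left(-93\right) = 1544265$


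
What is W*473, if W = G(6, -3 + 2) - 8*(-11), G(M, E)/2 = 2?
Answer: 43516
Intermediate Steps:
G(M, E) = 4 (G(M, E) = 2*2 = 4)
W = 92 (W = 4 - 8*(-11) = 4 + 88 = 92)
W*473 = 92*473 = 43516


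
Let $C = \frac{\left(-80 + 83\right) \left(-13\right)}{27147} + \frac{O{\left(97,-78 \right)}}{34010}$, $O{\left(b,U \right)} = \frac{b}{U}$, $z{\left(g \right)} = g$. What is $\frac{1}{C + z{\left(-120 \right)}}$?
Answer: $- \frac{24005006220}{2880636110293} \approx -0.0083332$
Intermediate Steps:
$C = - \frac{35363893}{24005006220}$ ($C = \frac{\left(-80 + 83\right) \left(-13\right)}{27147} + \frac{97 \frac{1}{-78}}{34010} = 3 \left(-13\right) \frac{1}{27147} + 97 \left(- \frac{1}{78}\right) \frac{1}{34010} = \left(-39\right) \frac{1}{27147} - \frac{97}{2652780} = - \frac{13}{9049} - \frac{97}{2652780} = - \frac{35363893}{24005006220} \approx -0.0014732$)
$\frac{1}{C + z{\left(-120 \right)}} = \frac{1}{- \frac{35363893}{24005006220} - 120} = \frac{1}{- \frac{2880636110293}{24005006220}} = - \frac{24005006220}{2880636110293}$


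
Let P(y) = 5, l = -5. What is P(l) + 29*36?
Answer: 1049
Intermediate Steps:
P(l) + 29*36 = 5 + 29*36 = 5 + 1044 = 1049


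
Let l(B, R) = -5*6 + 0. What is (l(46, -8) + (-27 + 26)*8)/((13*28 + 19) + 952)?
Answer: -38/1335 ≈ -0.028464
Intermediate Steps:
l(B, R) = -30 (l(B, R) = -30 + 0 = -30)
(l(46, -8) + (-27 + 26)*8)/((13*28 + 19) + 952) = (-30 + (-27 + 26)*8)/((13*28 + 19) + 952) = (-30 - 1*8)/((364 + 19) + 952) = (-30 - 8)/(383 + 952) = -38/1335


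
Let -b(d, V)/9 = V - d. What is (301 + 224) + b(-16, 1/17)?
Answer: 6468/17 ≈ 380.47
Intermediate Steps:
b(d, V) = -9*V + 9*d (b(d, V) = -9*(V - d) = -9*V + 9*d)
(301 + 224) + b(-16, 1/17) = (301 + 224) + (-9/17 + 9*(-16)) = 525 + (-9*1/17 - 144) = 525 + (-9/17 - 144) = 525 - 2457/17 = 6468/17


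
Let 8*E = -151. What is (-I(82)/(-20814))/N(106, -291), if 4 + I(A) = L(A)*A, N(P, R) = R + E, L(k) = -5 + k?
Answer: -25240/25798953 ≈ -0.00097833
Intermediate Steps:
E = -151/8 (E = (1/8)*(-151) = -151/8 ≈ -18.875)
N(P, R) = -151/8 + R (N(P, R) = R - 151/8 = -151/8 + R)
I(A) = -4 + A*(-5 + A) (I(A) = -4 + (-5 + A)*A = -4 + A*(-5 + A))
(-I(82)/(-20814))/N(106, -291) = (-(-4 + 82*(-5 + 82))/(-20814))/(-151/8 - 291) = (-(-4 + 82*77)*(-1/20814))/(-2479/8) = (-(-4 + 6314)*(-1/20814))*(-8/2479) = (-1*6310*(-1/20814))*(-8/2479) = -6310*(-1/20814)*(-8/2479) = (3155/10407)*(-8/2479) = -25240/25798953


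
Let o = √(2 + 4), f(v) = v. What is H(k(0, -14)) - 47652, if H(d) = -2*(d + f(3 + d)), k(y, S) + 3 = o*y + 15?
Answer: -47706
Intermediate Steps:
o = √6 ≈ 2.4495
k(y, S) = 12 + y*√6 (k(y, S) = -3 + (√6*y + 15) = -3 + (y*√6 + 15) = -3 + (15 + y*√6) = 12 + y*√6)
H(d) = -6 - 4*d (H(d) = -2*(d + (3 + d)) = -2*(3 + 2*d) = -6 - 4*d)
H(k(0, -14)) - 47652 = (-6 - 4*(12 + 0*√6)) - 47652 = (-6 - 4*(12 + 0)) - 47652 = (-6 - 4*12) - 47652 = (-6 - 48) - 47652 = -54 - 47652 = -47706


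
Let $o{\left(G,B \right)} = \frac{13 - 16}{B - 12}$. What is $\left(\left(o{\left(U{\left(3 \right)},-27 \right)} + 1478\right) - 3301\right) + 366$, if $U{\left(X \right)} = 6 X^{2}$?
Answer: $- \frac{18940}{13} \approx -1456.9$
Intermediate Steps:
$o{\left(G,B \right)} = - \frac{3}{-12 + B}$
$\left(\left(o{\left(U{\left(3 \right)},-27 \right)} + 1478\right) - 3301\right) + 366 = \left(\left(- \frac{3}{-12 - 27} + 1478\right) - 3301\right) + 366 = \left(\left(- \frac{3}{-39} + 1478\right) - 3301\right) + 366 = \left(\left(\left(-3\right) \left(- \frac{1}{39}\right) + 1478\right) - 3301\right) + 366 = \left(\left(\frac{1}{13} + 1478\right) - 3301\right) + 366 = \left(\frac{19215}{13} - 3301\right) + 366 = - \frac{23698}{13} + 366 = - \frac{18940}{13}$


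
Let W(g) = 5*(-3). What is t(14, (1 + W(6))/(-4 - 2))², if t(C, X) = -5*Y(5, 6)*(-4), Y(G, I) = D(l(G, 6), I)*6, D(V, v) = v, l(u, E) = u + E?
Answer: 518400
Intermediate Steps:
W(g) = -15
l(u, E) = E + u
Y(G, I) = 6*I (Y(G, I) = I*6 = 6*I)
t(C, X) = 720 (t(C, X) = -30*6*(-4) = -5*36*(-4) = -180*(-4) = 720)
t(14, (1 + W(6))/(-4 - 2))² = 720² = 518400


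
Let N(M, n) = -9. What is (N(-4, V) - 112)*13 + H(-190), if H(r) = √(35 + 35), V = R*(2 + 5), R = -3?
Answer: -1573 + √70 ≈ -1564.6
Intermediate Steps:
V = -21 (V = -3*(2 + 5) = -3*7 = -21)
H(r) = √70
(N(-4, V) - 112)*13 + H(-190) = (-9 - 112)*13 + √70 = -121*13 + √70 = -1573 + √70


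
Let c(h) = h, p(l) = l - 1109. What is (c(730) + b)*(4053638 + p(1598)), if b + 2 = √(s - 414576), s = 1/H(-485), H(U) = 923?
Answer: 2951404456 + 4054127*I*√353189316181/923 ≈ 2.9514e+9 + 2.6104e+9*I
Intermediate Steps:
p(l) = -1109 + l
s = 1/923 ≈ 0.0010834
b = -2 + I*√353189316181/923 (b = -2 + √(1/923 - 414576) = -2 + √(-382653647/923) = -2 + I*√353189316181/923 ≈ -2.0 + 643.88*I)
(c(730) + b)*(4053638 + p(1598)) = (730 + (-2 + I*√353189316181/923))*(4053638 + (-1109 + 1598)) = (728 + I*√353189316181/923)*(4053638 + 489) = (728 + I*√353189316181/923)*4054127 = 2951404456 + 4054127*I*√353189316181/923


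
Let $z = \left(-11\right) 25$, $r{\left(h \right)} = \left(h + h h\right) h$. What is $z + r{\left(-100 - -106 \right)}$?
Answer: $-23$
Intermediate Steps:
$r{\left(h \right)} = h \left(h + h^{2}\right)$ ($r{\left(h \right)} = \left(h + h^{2}\right) h = h \left(h + h^{2}\right)$)
$z = -275$
$z + r{\left(-100 - -106 \right)} = -275 + \left(-100 - -106\right)^{2} \left(1 - -6\right) = -275 + \left(-100 + 106\right)^{2} \left(1 + \left(-100 + 106\right)\right) = -275 + 6^{2} \left(1 + 6\right) = -275 + 36 \cdot 7 = -275 + 252 = -23$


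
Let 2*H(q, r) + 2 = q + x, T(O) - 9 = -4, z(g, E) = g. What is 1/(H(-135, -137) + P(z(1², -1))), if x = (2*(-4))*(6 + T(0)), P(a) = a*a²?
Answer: -2/223 ≈ -0.0089686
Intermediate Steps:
T(O) = 5 (T(O) = 9 - 4 = 5)
P(a) = a³
x = -88 (x = (2*(-4))*(6 + 5) = -8*11 = -88)
H(q, r) = -45 + q/2 (H(q, r) = -1 + (q - 88)/2 = -1 + (-88 + q)/2 = -1 + (-44 + q/2) = -45 + q/2)
1/(H(-135, -137) + P(z(1², -1))) = 1/((-45 + (½)*(-135)) + (1²)³) = 1/((-45 - 135/2) + 1³) = 1/(-225/2 + 1) = 1/(-223/2) = -2/223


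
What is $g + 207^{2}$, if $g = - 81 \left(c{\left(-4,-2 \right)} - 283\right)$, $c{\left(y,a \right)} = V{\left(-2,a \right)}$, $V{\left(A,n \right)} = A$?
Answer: $65934$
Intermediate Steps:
$c{\left(y,a \right)} = -2$
$g = 23085$ ($g = - 81 \left(-2 - 283\right) = \left(-81\right) \left(-285\right) = 23085$)
$g + 207^{2} = 23085 + 207^{2} = 23085 + 42849 = 65934$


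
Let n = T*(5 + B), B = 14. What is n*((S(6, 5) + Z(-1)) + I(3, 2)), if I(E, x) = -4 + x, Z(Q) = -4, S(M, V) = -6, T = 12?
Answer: -2736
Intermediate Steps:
n = 228 (n = 12*(5 + 14) = 12*19 = 228)
n*((S(6, 5) + Z(-1)) + I(3, 2)) = 228*((-6 - 4) + (-4 + 2)) = 228*(-10 - 2) = 228*(-12) = -2736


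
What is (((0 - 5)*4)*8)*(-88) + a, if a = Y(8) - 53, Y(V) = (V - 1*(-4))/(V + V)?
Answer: 56111/4 ≈ 14028.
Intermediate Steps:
Y(V) = (4 + V)/(2*V) (Y(V) = (V + 4)/((2*V)) = (4 + V)*(1/(2*V)) = (4 + V)/(2*V))
a = -209/4 (a = (½)*(4 + 8)/8 - 53 = (½)*(⅛)*12 - 53 = ¾ - 53 = -209/4 ≈ -52.250)
(((0 - 5)*4)*8)*(-88) + a = (((0 - 5)*4)*8)*(-88) - 209/4 = (-5*4*8)*(-88) - 209/4 = -20*8*(-88) - 209/4 = -160*(-88) - 209/4 = 14080 - 209/4 = 56111/4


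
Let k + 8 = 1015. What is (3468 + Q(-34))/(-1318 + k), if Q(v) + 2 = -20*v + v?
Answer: -4112/311 ≈ -13.222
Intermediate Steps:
k = 1007 (k = -8 + 1015 = 1007)
Q(v) = -2 - 19*v (Q(v) = -2 + (-20*v + v) = -2 - 19*v)
(3468 + Q(-34))/(-1318 + k) = (3468 + (-2 - 19*(-34)))/(-1318 + 1007) = (3468 + (-2 + 646))/(-311) = (3468 + 644)*(-1/311) = 4112*(-1/311) = -4112/311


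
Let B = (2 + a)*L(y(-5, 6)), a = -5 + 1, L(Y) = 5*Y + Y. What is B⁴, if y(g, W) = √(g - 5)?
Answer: 2073600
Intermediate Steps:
y(g, W) = √(-5 + g)
L(Y) = 6*Y
a = -4
B = -12*I*√10 (B = (2 - 4)*(6*√(-5 - 5)) = -12*√(-10) = -12*I*√10 ≈ -37.947*I)
B⁴ = (-12*I*√10)⁴ = 2073600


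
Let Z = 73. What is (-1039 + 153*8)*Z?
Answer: 13505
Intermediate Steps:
(-1039 + 153*8)*Z = (-1039 + 153*8)*73 = (-1039 + 1224)*73 = 185*73 = 13505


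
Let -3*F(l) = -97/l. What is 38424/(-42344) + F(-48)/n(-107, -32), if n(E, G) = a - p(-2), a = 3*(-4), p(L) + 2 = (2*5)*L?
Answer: -7429741/7621920 ≈ -0.97479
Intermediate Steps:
p(L) = -2 + 10*L (p(L) = -2 + (2*5)*L = -2 + 10*L)
a = -12
F(l) = 97/(3*l) (F(l) = -(-97)/(3*l) = 97/(3*l))
n(E, G) = 10 (n(E, G) = -12 - (-2 + 10*(-2)) = -12 - (-2 - 20) = -12 - 1*(-22) = -12 + 22 = 10)
38424/(-42344) + F(-48)/n(-107, -32) = 38424/(-42344) + ((97/3)/(-48))/10 = 38424*(-1/42344) + ((97/3)*(-1/48))*(⅒) = -4803/5293 - 97/144*⅒ = -4803/5293 - 97/1440 = -7429741/7621920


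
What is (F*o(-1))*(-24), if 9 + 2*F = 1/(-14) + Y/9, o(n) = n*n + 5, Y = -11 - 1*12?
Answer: 5860/7 ≈ 837.14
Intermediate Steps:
Y = -23 (Y = -11 - 12 = -23)
o(n) = 5 + n**2 (o(n) = n**2 + 5 = 5 + n**2)
F = -1465/252 (F = -9/2 + (1/(-14) - 23/9)/2 = -9/2 + (1*(-1/14) - 23*1/9)/2 = -9/2 + (-1/14 - 23/9)/2 = -9/2 + (1/2)*(-331/126) = -9/2 - 331/252 = -1465/252 ≈ -5.8135)
(F*o(-1))*(-24) = -1465*(5 + (-1)**2)/252*(-24) = -1465*(5 + 1)/252*(-24) = -1465/252*6*(-24) = -1465/42*(-24) = 5860/7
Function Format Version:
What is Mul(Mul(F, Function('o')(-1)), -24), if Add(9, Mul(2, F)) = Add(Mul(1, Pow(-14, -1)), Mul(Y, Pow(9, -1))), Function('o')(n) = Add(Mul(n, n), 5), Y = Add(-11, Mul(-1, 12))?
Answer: Rational(5860, 7) ≈ 837.14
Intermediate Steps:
Y = -23 (Y = Add(-11, -12) = -23)
Function('o')(n) = Add(5, Pow(n, 2)) (Function('o')(n) = Add(Pow(n, 2), 5) = Add(5, Pow(n, 2)))
F = Rational(-1465, 252) (F = Add(Rational(-9, 2), Mul(Rational(1, 2), Add(Mul(1, Pow(-14, -1)), Mul(-23, Pow(9, -1))))) = Add(Rational(-9, 2), Mul(Rational(1, 2), Add(Mul(1, Rational(-1, 14)), Mul(-23, Rational(1, 9))))) = Add(Rational(-9, 2), Mul(Rational(1, 2), Add(Rational(-1, 14), Rational(-23, 9)))) = Add(Rational(-9, 2), Mul(Rational(1, 2), Rational(-331, 126))) = Add(Rational(-9, 2), Rational(-331, 252)) = Rational(-1465, 252) ≈ -5.8135)
Mul(Mul(F, Function('o')(-1)), -24) = Mul(Mul(Rational(-1465, 252), Add(5, Pow(-1, 2))), -24) = Mul(Mul(Rational(-1465, 252), Add(5, 1)), -24) = Mul(Mul(Rational(-1465, 252), 6), -24) = Mul(Rational(-1465, 42), -24) = Rational(5860, 7)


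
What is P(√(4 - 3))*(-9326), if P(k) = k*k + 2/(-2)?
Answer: 0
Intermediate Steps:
P(k) = -1 + k² (P(k) = k² + 2*(-½) = k² - 1 = -1 + k²)
P(√(4 - 3))*(-9326) = (-1 + (√(4 - 3))²)*(-9326) = (-1 + (√1)²)*(-9326) = (-1 + 1²)*(-9326) = (-1 + 1)*(-9326) = 0*(-9326) = 0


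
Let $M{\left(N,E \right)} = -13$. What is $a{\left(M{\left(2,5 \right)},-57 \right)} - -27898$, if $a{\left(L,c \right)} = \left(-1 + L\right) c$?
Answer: $28696$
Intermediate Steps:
$a{\left(L,c \right)} = c \left(-1 + L\right)$
$a{\left(M{\left(2,5 \right)},-57 \right)} - -27898 = - 57 \left(-1 - 13\right) - -27898 = \left(-57\right) \left(-14\right) + 27898 = 798 + 27898 = 28696$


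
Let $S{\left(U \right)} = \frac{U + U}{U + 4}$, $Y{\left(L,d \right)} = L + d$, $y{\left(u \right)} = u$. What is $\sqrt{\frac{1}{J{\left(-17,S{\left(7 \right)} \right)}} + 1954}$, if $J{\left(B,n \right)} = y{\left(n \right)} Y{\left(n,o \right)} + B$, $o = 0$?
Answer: $\frac{\sqrt{6767104053}}{1861} \approx 44.203$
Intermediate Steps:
$S{\left(U \right)} = \frac{2 U}{4 + U}$
$J{\left(B,n \right)} = B + n^{2}$ ($J{\left(B,n \right)} = n \left(n + 0\right) + B = n n + B = n^{2} + B = B + n^{2}$)
$\sqrt{\frac{1}{J{\left(-17,S{\left(7 \right)} \right)}} + 1954} = \sqrt{\frac{1}{-17 + \left(2 \cdot 7 \frac{1}{4 + 7}\right)^{2}} + 1954} = \sqrt{\frac{1}{-17 + \left(2 \cdot 7 \cdot \frac{1}{11}\right)^{2}} + 1954} = \sqrt{\frac{1}{-17 + \left(\frac{14}{11}\right)^{2}} + 1954} = \sqrt{\frac{1}{-17 + \frac{196}{121}} + 1954} = \sqrt{\frac{1}{- \frac{1861}{121}} + 1954} = \sqrt{- \frac{121}{1861} + 1954} = \sqrt{\frac{3636273}{1861}} = \frac{\sqrt{6767104053}}{1861}$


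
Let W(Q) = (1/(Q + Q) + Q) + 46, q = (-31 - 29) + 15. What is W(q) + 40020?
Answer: 3601889/90 ≈ 40021.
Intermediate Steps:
q = -45 (q = -60 + 15 = -45)
W(Q) = 46 + Q + 1/(2*Q) (W(Q) = (1/(2*Q) + Q) + 46 = (Q + 1/(2*Q)) + 46 = 46 + Q + 1/(2*Q))
W(q) + 40020 = (46 - 45 + (½)/(-45)) + 40020 = (46 - 45 + (½)*(-1/45)) + 40020 = (46 - 45 - 1/90) + 40020 = 89/90 + 40020 = 3601889/90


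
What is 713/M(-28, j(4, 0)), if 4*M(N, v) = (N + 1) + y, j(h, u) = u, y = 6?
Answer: -2852/21 ≈ -135.81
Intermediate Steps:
M(N, v) = 7/4 + N/4 (M(N, v) = ((N + 1) + 6)/4 = ((1 + N) + 6)/4 = (7 + N)/4 = 7/4 + N/4)
713/M(-28, j(4, 0)) = 713/(7/4 + (¼)*(-28)) = 713/(7/4 - 7) = 713/(-21/4) = 713*(-4/21) = -2852/21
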